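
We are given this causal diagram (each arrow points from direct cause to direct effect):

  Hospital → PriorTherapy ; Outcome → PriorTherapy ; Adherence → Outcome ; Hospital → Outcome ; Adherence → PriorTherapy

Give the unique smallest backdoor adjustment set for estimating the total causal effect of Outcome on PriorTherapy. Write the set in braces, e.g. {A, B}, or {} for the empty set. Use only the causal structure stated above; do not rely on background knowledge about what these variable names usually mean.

Variables eligible for adjustment (non-descendants of Outcome, excluding Outcome and PriorTherapy): {Adherence, Hospital}.
Backdoor paths from Outcome to PriorTherapy:
  P1: Outcome <- Adherence -> PriorTherapy
  P2: Outcome <- Hospital -> PriorTherapy
The empty set is not sufficient: P1 (Outcome <- Adherence -> PriorTherapy) has no collider blocking it and no conditioned non-collider, so it is open.
Try {Adherence, Hospital}:
  P1: blocked at fork node Adherence ∈ conditioning set.
  P2: blocked at fork node Hospital ∈ conditioning set.
{Adherence, Hospital} contains no descendant of Outcome and blocks every backdoor path.
Every element of {Adherence, Hospital} is needed (dropping Adherence leaves P1 open; dropping Hospital leaves P2 open), so no proper subset is valid.
Among all size-2 subsets of the eligible variables, only {Adherence, Hospital} blocks every backdoor path, so it is the unique smallest valid adjustment set.

{Adherence, Hospital}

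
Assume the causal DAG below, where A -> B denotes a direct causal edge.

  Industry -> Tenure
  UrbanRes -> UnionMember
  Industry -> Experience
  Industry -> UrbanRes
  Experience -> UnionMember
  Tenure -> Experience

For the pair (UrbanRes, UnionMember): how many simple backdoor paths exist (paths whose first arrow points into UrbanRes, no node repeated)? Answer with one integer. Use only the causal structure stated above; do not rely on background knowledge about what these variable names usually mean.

2

A backdoor path from UrbanRes to UnionMember is any simple undirected path whose first edge points into UrbanRes (i.e. leaves UrbanRes via a parent).
Parents of UrbanRes: {Industry}.
Enumerating:
  P1: UrbanRes <- Industry -> Tenure -> Experience -> UnionMember
  P2: UrbanRes <- Industry -> Experience -> UnionMember
That exhausts the simple backdoor paths. Count: 2.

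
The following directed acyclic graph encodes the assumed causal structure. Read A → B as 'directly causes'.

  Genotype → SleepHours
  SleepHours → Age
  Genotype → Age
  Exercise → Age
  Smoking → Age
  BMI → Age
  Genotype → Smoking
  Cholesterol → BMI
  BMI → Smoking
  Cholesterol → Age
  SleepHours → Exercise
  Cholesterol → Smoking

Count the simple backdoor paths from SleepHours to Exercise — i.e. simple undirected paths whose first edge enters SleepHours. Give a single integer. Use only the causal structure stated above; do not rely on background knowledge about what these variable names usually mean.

A backdoor path from SleepHours to Exercise is any simple undirected path whose first edge points into SleepHours (i.e. leaves SleepHours via a parent).
Parents of SleepHours: {Genotype}.
Enumerating:
  P1: SleepHours <- Genotype -> Smoking <- Cholesterol -> BMI -> Age <- Exercise
  P2: SleepHours <- Genotype -> Smoking <- Cholesterol -> Age <- Exercise
  P3: SleepHours <- Genotype -> Smoking <- BMI <- Cholesterol -> Age <- Exercise
  P4: SleepHours <- Genotype -> Smoking <- BMI -> Age <- Exercise
  P5: SleepHours <- Genotype -> Smoking -> Age <- Exercise
  P6: SleepHours <- Genotype -> Age <- Exercise
That exhausts the simple backdoor paths. Count: 6.

6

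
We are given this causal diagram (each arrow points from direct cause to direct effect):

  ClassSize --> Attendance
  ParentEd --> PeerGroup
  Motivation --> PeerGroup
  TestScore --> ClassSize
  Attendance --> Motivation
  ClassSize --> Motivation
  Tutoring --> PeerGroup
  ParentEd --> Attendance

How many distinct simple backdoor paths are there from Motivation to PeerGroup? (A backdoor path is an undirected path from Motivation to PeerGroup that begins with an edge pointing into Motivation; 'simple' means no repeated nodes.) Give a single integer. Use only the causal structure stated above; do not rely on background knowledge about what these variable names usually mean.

A backdoor path from Motivation to PeerGroup is any simple undirected path whose first edge points into Motivation (i.e. leaves Motivation via a parent).
Parents of Motivation: {Attendance, ClassSize}.
Enumerating:
  P1: Motivation <- ClassSize -> Attendance <- ParentEd -> PeerGroup
  P2: Motivation <- Attendance <- ParentEd -> PeerGroup
That exhausts the simple backdoor paths. Count: 2.

2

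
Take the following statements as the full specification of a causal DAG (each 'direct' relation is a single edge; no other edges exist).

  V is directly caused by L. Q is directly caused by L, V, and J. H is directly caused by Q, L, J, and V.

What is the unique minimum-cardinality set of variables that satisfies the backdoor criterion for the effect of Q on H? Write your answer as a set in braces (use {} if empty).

Variables eligible for adjustment (non-descendants of Q, excluding Q and H): {J, L, V}.
Backdoor paths from Q to H:
  P1: Q <- L -> V -> H
  P2: Q <- L -> H
  P3: Q <- J -> H
  P4: Q <- V <- L -> H
  P5: Q <- V -> H
The empty set is not sufficient: P1 (Q <- L -> V -> H) has no collider blocking it and no conditioned non-collider, so it is open.
Try {J, L, V}:
  P1: blocked at fork node L ∈ conditioning set.
  P2: blocked at fork node L ∈ conditioning set.
  P3: blocked at fork node J ∈ conditioning set.
  P4: blocked at chain node V ∈ conditioning set.
  P5: blocked at fork node V ∈ conditioning set.
{J, L, V} contains no descendant of Q and blocks every backdoor path.
Every element of {J, L, V} is needed (dropping J leaves P3 open; dropping L leaves P2 open; dropping V leaves P5 open), so no proper subset is valid.
Among all size-3 subsets of the eligible variables, only {J, L, V} blocks every backdoor path, so it is the unique smallest valid adjustment set.

{J, L, V}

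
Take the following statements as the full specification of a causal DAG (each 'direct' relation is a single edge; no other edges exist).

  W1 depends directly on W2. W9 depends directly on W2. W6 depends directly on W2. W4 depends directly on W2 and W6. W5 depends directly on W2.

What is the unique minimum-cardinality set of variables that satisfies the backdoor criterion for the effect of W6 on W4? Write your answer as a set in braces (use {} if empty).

Variables eligible for adjustment (non-descendants of W6, excluding W6 and W4): {W1, W2, W5, W9}.
Backdoor paths from W6 to W4:
  P1: W6 <- W2 -> W4
The empty set is not sufficient: P1 (W6 <- W2 -> W4) has no collider blocking it and no conditioned non-collider, so it is open.
Try {W2}:
  P1: blocked at fork node W2 ∈ conditioning set.
{W2} contains no descendant of W6 and blocks every backdoor path.
No other singleton works — e.g. {W5} leaves P1 open — so {W2} is the unique smallest valid adjustment set.

{W2}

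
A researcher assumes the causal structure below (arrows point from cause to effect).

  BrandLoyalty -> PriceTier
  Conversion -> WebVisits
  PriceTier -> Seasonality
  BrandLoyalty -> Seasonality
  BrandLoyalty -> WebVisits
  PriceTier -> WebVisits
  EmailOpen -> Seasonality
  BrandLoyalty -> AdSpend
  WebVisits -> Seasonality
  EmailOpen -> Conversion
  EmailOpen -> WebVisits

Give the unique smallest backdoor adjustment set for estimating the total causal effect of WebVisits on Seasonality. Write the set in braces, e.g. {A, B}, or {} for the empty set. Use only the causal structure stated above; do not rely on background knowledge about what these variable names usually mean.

{BrandLoyalty, EmailOpen, PriceTier}

Variables eligible for adjustment (non-descendants of WebVisits, excluding WebVisits and Seasonality): {AdSpend, BrandLoyalty, Conversion, EmailOpen, PriceTier}.
Backdoor paths from WebVisits to Seasonality:
  P1: WebVisits <- EmailOpen -> Seasonality
  P2: WebVisits <- BrandLoyalty -> PriceTier -> Seasonality
  P3: WebVisits <- BrandLoyalty -> Seasonality
  P4: WebVisits <- Conversion <- EmailOpen -> Seasonality
  P5: WebVisits <- PriceTier <- BrandLoyalty -> Seasonality
  P6: WebVisits <- PriceTier -> Seasonality
The empty set is not sufficient: P1 (WebVisits <- EmailOpen -> Seasonality) has no collider blocking it and no conditioned non-collider, so it is open.
Try {BrandLoyalty, EmailOpen, PriceTier}:
  P1: blocked at fork node EmailOpen ∈ conditioning set.
  P2: blocked at fork node BrandLoyalty ∈ conditioning set.
  P3: blocked at fork node BrandLoyalty ∈ conditioning set.
  P4: blocked at fork node EmailOpen ∈ conditioning set.
  P5: blocked at chain node PriceTier ∈ conditioning set.
  P6: blocked at fork node PriceTier ∈ conditioning set.
{BrandLoyalty, EmailOpen, PriceTier} contains no descendant of WebVisits and blocks every backdoor path.
Every element of {BrandLoyalty, EmailOpen, PriceTier} is needed (dropping BrandLoyalty leaves P3 open; dropping EmailOpen leaves P1 open; dropping PriceTier leaves P6 open), so no proper subset is valid.
Among all size-3 subsets of the eligible variables, only {BrandLoyalty, EmailOpen, PriceTier} blocks every backdoor path, so it is the unique smallest valid adjustment set.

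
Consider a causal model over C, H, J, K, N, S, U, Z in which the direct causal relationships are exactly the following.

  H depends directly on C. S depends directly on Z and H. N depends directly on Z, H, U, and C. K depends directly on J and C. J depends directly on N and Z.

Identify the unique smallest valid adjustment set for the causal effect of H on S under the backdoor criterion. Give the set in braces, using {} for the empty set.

Variables eligible for adjustment (non-descendants of H, excluding H and S): {C, U, Z}.
Backdoor paths from H to S:
  P1: H <- C -> N <- Z -> S
  P2: H <- C -> N -> J <- Z -> S
  P3: H <- C -> K <- J <- Z -> S
  P4: H <- C -> K <- J <- N <- Z -> S
Each backdoor path contains an unconditioned collider, so every path is already blocked with the empty conditioning set:
  P1: blocked at collider N (neither it nor any descendant is in the conditioning set).
  P2: blocked at collider J (neither it nor any descendant is in the conditioning set).
  P3: blocked at collider K (neither it nor any descendant is in the conditioning set).
  P4: blocked at collider K (neither it nor any descendant is in the conditioning set).
The empty set is therefore the unique smallest valid set.

{}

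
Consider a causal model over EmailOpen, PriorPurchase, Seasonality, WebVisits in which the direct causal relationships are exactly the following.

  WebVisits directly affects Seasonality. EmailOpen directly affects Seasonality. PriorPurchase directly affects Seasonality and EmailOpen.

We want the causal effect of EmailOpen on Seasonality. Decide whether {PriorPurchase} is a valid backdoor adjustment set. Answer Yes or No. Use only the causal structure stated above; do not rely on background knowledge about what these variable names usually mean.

Backdoor paths from EmailOpen to Seasonality (paths whose first edge points into EmailOpen):
  P1: EmailOpen <- PriorPurchase -> Seasonality
Condition 1 (no descendant of EmailOpen in the set): holds — descendants of EmailOpen are {Seasonality}; none are in {PriorPurchase}.
Condition 2 (every backdoor path blocked by {PriorPurchase}):
  P1: blocked at fork node PriorPurchase ∈ conditioning set.
{PriorPurchase} satisfies the backdoor criterion.

Yes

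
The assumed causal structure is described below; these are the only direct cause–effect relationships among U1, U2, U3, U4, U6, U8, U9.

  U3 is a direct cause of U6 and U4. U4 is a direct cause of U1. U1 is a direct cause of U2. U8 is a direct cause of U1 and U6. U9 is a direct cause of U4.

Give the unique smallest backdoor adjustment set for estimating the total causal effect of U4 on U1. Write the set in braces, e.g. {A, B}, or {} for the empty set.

{}

Variables eligible for adjustment (non-descendants of U4, excluding U4 and U1): {U3, U6, U8, U9}.
Backdoor paths from U4 to U1:
  P1: U4 <- U3 -> U6 <- U8 -> U1
Each backdoor path contains an unconditioned collider, so every path is already blocked with the empty conditioning set:
  P1: blocked at collider U6 (neither it nor any descendant is in the conditioning set).
The empty set is therefore the unique smallest valid set.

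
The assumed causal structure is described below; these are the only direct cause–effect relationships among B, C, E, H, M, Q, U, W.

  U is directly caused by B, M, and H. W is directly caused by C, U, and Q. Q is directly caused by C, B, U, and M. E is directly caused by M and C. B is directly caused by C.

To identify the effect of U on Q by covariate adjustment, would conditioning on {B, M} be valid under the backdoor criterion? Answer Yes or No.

Yes

Backdoor paths from U to Q (paths whose first edge points into U):
  P1: U <- B <- C -> E <- M -> Q
  P2: U <- B <- C -> Q
  P3: U <- B <- C -> W <- Q
  P4: U <- B -> Q
  P5: U <- M -> E <- C -> B -> Q
  P6: U <- M -> E <- C -> Q
  P7: U <- M -> E <- C -> W <- Q
  P8: U <- M -> Q
Condition 1 (no descendant of U in the set): holds — descendants of U are {Q, W}; none are in {B, M}.
Condition 2 (every backdoor path blocked by {B, M}):
  P1: blocked at chain node B ∈ conditioning set.
  P2: blocked at chain node B ∈ conditioning set.
  P3: blocked at chain node B ∈ conditioning set.
  P4: blocked at fork node B ∈ conditioning set.
  P5: blocked at fork node M ∈ conditioning set.
  P6: blocked at fork node M ∈ conditioning set.
  P7: blocked at fork node M ∈ conditioning set.
  P8: blocked at fork node M ∈ conditioning set.
{B, M} satisfies the backdoor criterion.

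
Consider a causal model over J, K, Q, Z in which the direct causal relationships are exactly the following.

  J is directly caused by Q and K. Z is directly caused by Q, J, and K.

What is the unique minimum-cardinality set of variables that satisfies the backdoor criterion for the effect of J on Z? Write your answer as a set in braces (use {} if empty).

Variables eligible for adjustment (non-descendants of J, excluding J and Z): {K, Q}.
Backdoor paths from J to Z:
  P1: J <- K -> Z
  P2: J <- Q -> Z
The empty set is not sufficient: P1 (J <- K -> Z) has no collider blocking it and no conditioned non-collider, so it is open.
Try {K, Q}:
  P1: blocked at fork node K ∈ conditioning set.
  P2: blocked at fork node Q ∈ conditioning set.
{K, Q} contains no descendant of J and blocks every backdoor path.
Every element of {K, Q} is needed (dropping K leaves P1 open; dropping Q leaves P2 open), so no proper subset is valid.
Among all size-2 subsets of the eligible variables, only {K, Q} blocks every backdoor path, so it is the unique smallest valid adjustment set.

{K, Q}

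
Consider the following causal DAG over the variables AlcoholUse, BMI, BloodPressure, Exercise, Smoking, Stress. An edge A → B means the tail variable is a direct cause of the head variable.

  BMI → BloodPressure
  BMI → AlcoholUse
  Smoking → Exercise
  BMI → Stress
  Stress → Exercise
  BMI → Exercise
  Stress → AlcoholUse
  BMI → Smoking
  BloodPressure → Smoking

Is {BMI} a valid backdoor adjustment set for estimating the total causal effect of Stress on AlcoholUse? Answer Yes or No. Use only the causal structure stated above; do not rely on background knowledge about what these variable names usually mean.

Backdoor paths from Stress to AlcoholUse (paths whose first edge points into Stress):
  P1: Stress <- BMI -> AlcoholUse
Condition 1 (no descendant of Stress in the set): holds — descendants of Stress are {AlcoholUse, Exercise}; none are in {BMI}.
Condition 2 (every backdoor path blocked by {BMI}):
  P1: blocked at fork node BMI ∈ conditioning set.
{BMI} satisfies the backdoor criterion.

Yes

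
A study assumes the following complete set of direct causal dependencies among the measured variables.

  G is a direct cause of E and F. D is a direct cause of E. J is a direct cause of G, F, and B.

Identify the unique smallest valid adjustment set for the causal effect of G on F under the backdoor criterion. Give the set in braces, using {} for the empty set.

Variables eligible for adjustment (non-descendants of G, excluding G and F): {B, D, J}.
Backdoor paths from G to F:
  P1: G <- J -> F
The empty set is not sufficient: P1 (G <- J -> F) has no collider blocking it and no conditioned non-collider, so it is open.
Try {J}:
  P1: blocked at fork node J ∈ conditioning set.
{J} contains no descendant of G and blocks every backdoor path.
No other singleton works — e.g. {D} leaves P1 open — so {J} is the unique smallest valid adjustment set.

{J}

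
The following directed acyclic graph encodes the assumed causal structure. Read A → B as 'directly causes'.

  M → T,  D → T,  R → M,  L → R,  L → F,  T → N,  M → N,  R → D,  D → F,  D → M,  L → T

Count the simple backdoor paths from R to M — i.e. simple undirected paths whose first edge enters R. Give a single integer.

A backdoor path from R to M is any simple undirected path whose first edge points into R (i.e. leaves R via a parent).
Parents of R: {L}.
Enumerating:
  P1: R <- L -> F <- D -> M
  P2: R <- L -> F <- D -> T <- M
  P3: R <- L -> F <- D -> T -> N <- M
  P4: R <- L -> T <- D -> M
  P5: R <- L -> T <- M
  P6: R <- L -> T -> N <- M
That exhausts the simple backdoor paths. Count: 6.

6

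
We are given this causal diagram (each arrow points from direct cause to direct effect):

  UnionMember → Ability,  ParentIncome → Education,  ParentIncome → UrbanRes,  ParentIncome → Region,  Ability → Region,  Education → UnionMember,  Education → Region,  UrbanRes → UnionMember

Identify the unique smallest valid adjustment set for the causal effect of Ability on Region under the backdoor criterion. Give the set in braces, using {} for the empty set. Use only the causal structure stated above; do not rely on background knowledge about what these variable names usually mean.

Variables eligible for adjustment (non-descendants of Ability, excluding Ability and Region): {Education, ParentIncome, UnionMember, UrbanRes}.
Backdoor paths from Ability to Region:
  P1: Ability <- UnionMember <- UrbanRes <- ParentIncome -> Education -> Region
  P2: Ability <- UnionMember <- UrbanRes <- ParentIncome -> Region
  P3: Ability <- UnionMember <- Education <- ParentIncome -> Region
  P4: Ability <- UnionMember <- Education -> Region
The empty set is not sufficient: P1 (Ability <- UnionMember <- UrbanRes <- ParentIncome -> Education -> Region) has no collider blocking it and no conditioned non-collider, so it is open.
Try {UnionMember}:
  P1: blocked at chain node UnionMember ∈ conditioning set.
  P2: blocked at chain node UnionMember ∈ conditioning set.
  P3: blocked at chain node UnionMember ∈ conditioning set.
  P4: blocked at chain node UnionMember ∈ conditioning set.
{UnionMember} contains no descendant of Ability and blocks every backdoor path.
No other singleton works — e.g. {ParentIncome} leaves P4 open — so {UnionMember} is the unique smallest valid adjustment set.

{UnionMember}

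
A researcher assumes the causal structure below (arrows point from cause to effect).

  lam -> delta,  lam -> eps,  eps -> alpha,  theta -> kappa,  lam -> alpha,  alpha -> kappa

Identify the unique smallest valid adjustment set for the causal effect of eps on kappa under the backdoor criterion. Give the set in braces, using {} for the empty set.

Variables eligible for adjustment (non-descendants of eps, excluding eps and kappa): {delta, lam, theta}.
Backdoor paths from eps to kappa:
  P1: eps <- lam -> alpha -> kappa
The empty set is not sufficient: P1 (eps <- lam -> alpha -> kappa) has no collider blocking it and no conditioned non-collider, so it is open.
Try {lam}:
  P1: blocked at fork node lam ∈ conditioning set.
{lam} contains no descendant of eps and blocks every backdoor path.
No other singleton works — e.g. {delta} leaves P1 open — so {lam} is the unique smallest valid adjustment set.

{lam}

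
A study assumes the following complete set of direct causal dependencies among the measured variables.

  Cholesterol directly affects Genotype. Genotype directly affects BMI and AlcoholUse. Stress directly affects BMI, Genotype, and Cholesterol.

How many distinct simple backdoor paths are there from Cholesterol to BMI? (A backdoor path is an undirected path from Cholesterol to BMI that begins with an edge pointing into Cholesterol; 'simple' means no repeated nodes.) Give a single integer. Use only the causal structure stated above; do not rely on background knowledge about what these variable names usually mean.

2

A backdoor path from Cholesterol to BMI is any simple undirected path whose first edge points into Cholesterol (i.e. leaves Cholesterol via a parent).
Parents of Cholesterol: {Stress}.
Enumerating:
  P1: Cholesterol <- Stress -> Genotype -> BMI
  P2: Cholesterol <- Stress -> BMI
That exhausts the simple backdoor paths. Count: 2.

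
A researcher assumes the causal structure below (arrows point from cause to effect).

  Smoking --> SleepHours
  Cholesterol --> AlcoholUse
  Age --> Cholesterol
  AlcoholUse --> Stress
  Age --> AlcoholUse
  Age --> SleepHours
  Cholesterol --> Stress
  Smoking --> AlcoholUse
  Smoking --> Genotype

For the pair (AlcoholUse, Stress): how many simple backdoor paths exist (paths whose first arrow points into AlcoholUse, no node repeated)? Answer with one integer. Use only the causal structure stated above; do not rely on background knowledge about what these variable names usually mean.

A backdoor path from AlcoholUse to Stress is any simple undirected path whose first edge points into AlcoholUse (i.e. leaves AlcoholUse via a parent).
Parents of AlcoholUse: {Age, Cholesterol, Smoking}.
Enumerating:
  P1: AlcoholUse <- Age -> Cholesterol -> Stress
  P2: AlcoholUse <- Cholesterol -> Stress
  P3: AlcoholUse <- Smoking -> SleepHours <- Age -> Cholesterol -> Stress
That exhausts the simple backdoor paths. Count: 3.

3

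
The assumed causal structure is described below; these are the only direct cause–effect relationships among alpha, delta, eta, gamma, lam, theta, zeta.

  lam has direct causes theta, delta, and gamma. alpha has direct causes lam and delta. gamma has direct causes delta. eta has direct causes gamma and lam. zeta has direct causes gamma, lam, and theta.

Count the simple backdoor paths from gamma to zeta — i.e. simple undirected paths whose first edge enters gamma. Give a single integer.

4

A backdoor path from gamma to zeta is any simple undirected path whose first edge points into gamma (i.e. leaves gamma via a parent).
Parents of gamma: {delta}.
Enumerating:
  P1: gamma <- delta -> lam <- theta -> zeta
  P2: gamma <- delta -> lam -> zeta
  P3: gamma <- delta -> alpha <- lam <- theta -> zeta
  P4: gamma <- delta -> alpha <- lam -> zeta
That exhausts the simple backdoor paths. Count: 4.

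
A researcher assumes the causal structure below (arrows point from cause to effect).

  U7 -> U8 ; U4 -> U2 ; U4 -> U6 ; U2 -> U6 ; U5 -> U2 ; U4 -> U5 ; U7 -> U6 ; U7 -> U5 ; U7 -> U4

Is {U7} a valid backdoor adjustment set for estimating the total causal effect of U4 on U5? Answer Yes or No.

Backdoor paths from U4 to U5 (paths whose first edge points into U4):
  P1: U4 <- U7 -> U5
  P2: U4 <- U7 -> U6 <- U2 <- U5
Condition 1 (no descendant of U4 in the set): holds — descendants of U4 are {U2, U5, U6}; none are in {U7}.
Condition 2 (every backdoor path blocked by {U7}):
  P1: blocked at fork node U7 ∈ conditioning set.
  P2: blocked at fork node U7 ∈ conditioning set.
{U7} satisfies the backdoor criterion.

Yes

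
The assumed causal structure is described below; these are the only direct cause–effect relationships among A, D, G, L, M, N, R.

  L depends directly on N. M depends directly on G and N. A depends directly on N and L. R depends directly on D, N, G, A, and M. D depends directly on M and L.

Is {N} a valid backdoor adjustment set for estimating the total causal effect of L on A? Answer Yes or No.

Yes

Backdoor paths from L to A (paths whose first edge points into L):
  P1: L <- N -> M <- G -> R <- A
  P2: L <- N -> M -> D -> R <- A
  P3: L <- N -> M -> R <- A
  P4: L <- N -> A
  P5: L <- N -> R <- A
Condition 1 (no descendant of L in the set): holds — descendants of L are {A, D, R}; none are in {N}.
Condition 2 (every backdoor path blocked by {N}):
  P1: blocked at fork node N ∈ conditioning set.
  P2: blocked at fork node N ∈ conditioning set.
  P3: blocked at fork node N ∈ conditioning set.
  P4: blocked at fork node N ∈ conditioning set.
  P5: blocked at fork node N ∈ conditioning set.
{N} satisfies the backdoor criterion.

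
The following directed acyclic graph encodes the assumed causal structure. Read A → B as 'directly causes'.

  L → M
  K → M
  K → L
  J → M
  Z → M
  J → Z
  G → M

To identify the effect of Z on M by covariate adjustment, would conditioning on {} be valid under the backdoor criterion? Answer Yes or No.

Backdoor paths from Z to M (paths whose first edge points into Z):
  P1: Z <- J -> M
Condition 1 (no descendant of Z in the set): holds — descendants of Z are {M}; none are in {}.
Condition 2 (every backdoor path blocked by {}):
  P1: open — no interior node is in the conditioning set.
{} does not satisfy the backdoor criterion.

No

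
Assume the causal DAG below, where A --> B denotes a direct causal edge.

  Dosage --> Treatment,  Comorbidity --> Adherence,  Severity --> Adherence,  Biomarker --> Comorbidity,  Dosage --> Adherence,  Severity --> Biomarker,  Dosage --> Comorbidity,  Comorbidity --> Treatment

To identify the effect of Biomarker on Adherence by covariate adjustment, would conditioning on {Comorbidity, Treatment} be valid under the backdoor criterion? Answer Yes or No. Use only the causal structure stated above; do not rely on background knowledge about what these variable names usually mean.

Backdoor paths from Biomarker to Adherence (paths whose first edge points into Biomarker):
  P1: Biomarker <- Severity -> Adherence
Condition 1 (no descendant of Biomarker in the set): FAILS — Comorbidity and Treatment are descendants of Biomarker.
Condition 2 (every backdoor path blocked by {Comorbidity, Treatment}):
  P1: open — no interior node is in the conditioning set.
{Comorbidity, Treatment} does not satisfy the backdoor criterion.

No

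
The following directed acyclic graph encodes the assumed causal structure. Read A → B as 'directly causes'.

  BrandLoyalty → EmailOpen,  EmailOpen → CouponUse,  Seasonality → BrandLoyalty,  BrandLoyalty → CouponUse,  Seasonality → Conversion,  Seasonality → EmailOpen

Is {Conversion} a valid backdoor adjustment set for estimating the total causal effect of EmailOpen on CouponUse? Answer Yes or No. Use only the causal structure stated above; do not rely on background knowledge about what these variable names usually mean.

Backdoor paths from EmailOpen to CouponUse (paths whose first edge points into EmailOpen):
  P1: EmailOpen <- Seasonality -> BrandLoyalty -> CouponUse
  P2: EmailOpen <- BrandLoyalty -> CouponUse
Condition 1 (no descendant of EmailOpen in the set): holds — descendants of EmailOpen are {CouponUse}; none are in {Conversion}.
Condition 2 (every backdoor path blocked by {Conversion}):
  P1: open — no interior node is in the conditioning set.
  P2: open — no interior node is in the conditioning set.
{Conversion} does not satisfy the backdoor criterion.

No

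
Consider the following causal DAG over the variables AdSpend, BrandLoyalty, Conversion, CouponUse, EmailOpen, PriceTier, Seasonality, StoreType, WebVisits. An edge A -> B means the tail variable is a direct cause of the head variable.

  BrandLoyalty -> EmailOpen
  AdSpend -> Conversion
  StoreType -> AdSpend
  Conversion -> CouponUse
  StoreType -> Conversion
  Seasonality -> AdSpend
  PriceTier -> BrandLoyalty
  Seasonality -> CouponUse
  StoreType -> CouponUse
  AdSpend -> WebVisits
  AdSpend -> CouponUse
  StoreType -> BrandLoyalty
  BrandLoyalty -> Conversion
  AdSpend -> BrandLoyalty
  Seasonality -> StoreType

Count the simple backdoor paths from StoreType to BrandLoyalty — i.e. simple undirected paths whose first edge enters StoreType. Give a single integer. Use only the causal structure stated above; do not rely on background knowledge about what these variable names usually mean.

A backdoor path from StoreType to BrandLoyalty is any simple undirected path whose first edge points into StoreType (i.e. leaves StoreType via a parent).
Parents of StoreType: {Seasonality}.
Enumerating:
  P1: StoreType <- Seasonality -> AdSpend -> BrandLoyalty
  P2: StoreType <- Seasonality -> AdSpend -> Conversion <- BrandLoyalty
  P3: StoreType <- Seasonality -> AdSpend -> CouponUse <- Conversion <- BrandLoyalty
  P4: StoreType <- Seasonality -> CouponUse <- AdSpend -> BrandLoyalty
  P5: StoreType <- Seasonality -> CouponUse <- AdSpend -> Conversion <- BrandLoyalty
  P6: StoreType <- Seasonality -> CouponUse <- Conversion <- AdSpend -> BrandLoyalty
  P7: StoreType <- Seasonality -> CouponUse <- Conversion <- BrandLoyalty
That exhausts the simple backdoor paths. Count: 7.

7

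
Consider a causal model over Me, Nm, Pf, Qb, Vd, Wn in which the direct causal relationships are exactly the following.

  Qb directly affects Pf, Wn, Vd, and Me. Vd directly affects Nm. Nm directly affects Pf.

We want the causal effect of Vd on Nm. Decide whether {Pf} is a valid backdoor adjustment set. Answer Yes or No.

No

Backdoor paths from Vd to Nm (paths whose first edge points into Vd):
  P1: Vd <- Qb -> Pf <- Nm
Condition 1 (no descendant of Vd in the set): FAILS — Pf is a descendant of Vd.
Condition 2 (every backdoor path blocked by {Pf}):
  P1: open — collider(s) Pf are conditioned on (or have a conditioned descendant) and no non-collider on the path is in the set.
{Pf} does not satisfy the backdoor criterion.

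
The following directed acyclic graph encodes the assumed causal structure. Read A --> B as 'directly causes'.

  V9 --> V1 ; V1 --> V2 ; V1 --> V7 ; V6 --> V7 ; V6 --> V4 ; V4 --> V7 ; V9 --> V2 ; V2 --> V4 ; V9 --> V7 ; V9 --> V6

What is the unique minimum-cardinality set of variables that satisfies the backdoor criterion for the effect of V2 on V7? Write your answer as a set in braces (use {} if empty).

{V1, V9}

Variables eligible for adjustment (non-descendants of V2, excluding V2 and V7): {V1, V6, V9}.
Backdoor paths from V2 to V7:
  P1: V2 <- V9 -> V6 -> V4 -> V7
  P2: V2 <- V9 -> V6 -> V7
  P3: V2 <- V9 -> V1 -> V7
  P4: V2 <- V9 -> V7
  P5: V2 <- V1 <- V9 -> V6 -> V4 -> V7
  P6: V2 <- V1 <- V9 -> V6 -> V7
  P7: V2 <- V1 <- V9 -> V7
  P8: V2 <- V1 -> V7
The empty set is not sufficient: P1 (V2 <- V9 -> V6 -> V4 -> V7) has no collider blocking it and no conditioned non-collider, so it is open.
Try {V1, V9}:
  P1: blocked at fork node V9 ∈ conditioning set.
  P2: blocked at fork node V9 ∈ conditioning set.
  P3: blocked at fork node V9 ∈ conditioning set.
  P4: blocked at fork node V9 ∈ conditioning set.
  P5: blocked at chain node V1 ∈ conditioning set.
  P6: blocked at chain node V1 ∈ conditioning set.
  P7: blocked at chain node V1 ∈ conditioning set.
  P8: blocked at fork node V1 ∈ conditioning set.
{V1, V9} contains no descendant of V2 and blocks every backdoor path.
Every element of {V1, V9} is needed (dropping V1 leaves P8 open; dropping V9 leaves P1 open), so no proper subset is valid.
Among all size-2 subsets of the eligible variables, only {V1, V9} blocks every backdoor path, so it is the unique smallest valid adjustment set.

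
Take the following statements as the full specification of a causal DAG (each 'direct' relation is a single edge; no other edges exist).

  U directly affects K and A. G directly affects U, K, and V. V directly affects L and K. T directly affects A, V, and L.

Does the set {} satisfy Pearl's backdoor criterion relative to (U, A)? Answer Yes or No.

Backdoor paths from U to A (paths whose first edge points into U):
  P1: U <- G -> V <- T -> A
  P2: U <- G -> V -> L <- T -> A
  P3: U <- G -> K <- V <- T -> A
  P4: U <- G -> K <- V -> L <- T -> A
Condition 1 (no descendant of U in the set): holds — descendants of U are {A, K}; none are in {}.
Condition 2 (every backdoor path blocked by {}):
  P1: blocked at collider V (neither it nor any descendant is in the conditioning set).
  P2: blocked at collider L (neither it nor any descendant is in the conditioning set).
  P3: blocked at collider K (neither it nor any descendant is in the conditioning set).
  P4: blocked at collider K (neither it nor any descendant is in the conditioning set).
{} satisfies the backdoor criterion.

Yes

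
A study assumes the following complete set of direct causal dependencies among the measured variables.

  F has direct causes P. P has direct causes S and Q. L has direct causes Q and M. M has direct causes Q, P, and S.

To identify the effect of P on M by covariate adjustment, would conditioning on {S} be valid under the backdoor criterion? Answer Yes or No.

No

Backdoor paths from P to M (paths whose first edge points into P):
  P1: P <- S -> M
  P2: P <- Q -> M
  P3: P <- Q -> L <- M
Condition 1 (no descendant of P in the set): holds — descendants of P are {F, L, M}; none are in {S}.
Condition 2 (every backdoor path blocked by {S}):
  P1: blocked at fork node S ∈ conditioning set.
  P2: open — no interior node is in the conditioning set.
  P3: blocked at collider L (neither it nor any descendant is in the conditioning set).
{S} does not satisfy the backdoor criterion.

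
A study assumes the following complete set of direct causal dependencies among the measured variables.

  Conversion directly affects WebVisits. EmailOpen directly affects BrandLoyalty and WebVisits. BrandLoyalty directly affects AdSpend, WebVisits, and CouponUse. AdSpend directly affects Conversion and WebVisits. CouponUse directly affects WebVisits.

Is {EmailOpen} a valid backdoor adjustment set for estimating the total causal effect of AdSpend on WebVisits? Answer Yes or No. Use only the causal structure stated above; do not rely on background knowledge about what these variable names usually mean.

Backdoor paths from AdSpend to WebVisits (paths whose first edge points into AdSpend):
  P1: AdSpend <- BrandLoyalty <- EmailOpen -> WebVisits
  P2: AdSpend <- BrandLoyalty -> CouponUse -> WebVisits
  P3: AdSpend <- BrandLoyalty -> WebVisits
Condition 1 (no descendant of AdSpend in the set): holds — descendants of AdSpend are {Conversion, WebVisits}; none are in {EmailOpen}.
Condition 2 (every backdoor path blocked by {EmailOpen}):
  P1: blocked at fork node EmailOpen ∈ conditioning set.
  P2: open — no interior node is in the conditioning set.
  P3: open — no interior node is in the conditioning set.
{EmailOpen} does not satisfy the backdoor criterion.

No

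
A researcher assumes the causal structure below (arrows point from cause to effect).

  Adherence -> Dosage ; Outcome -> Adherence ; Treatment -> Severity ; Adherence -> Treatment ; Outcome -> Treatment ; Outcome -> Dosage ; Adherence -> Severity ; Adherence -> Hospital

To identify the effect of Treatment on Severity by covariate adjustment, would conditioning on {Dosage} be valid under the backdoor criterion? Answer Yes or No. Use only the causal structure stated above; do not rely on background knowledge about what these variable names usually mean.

No

Backdoor paths from Treatment to Severity (paths whose first edge points into Treatment):
  P1: Treatment <- Outcome -> Adherence -> Severity
  P2: Treatment <- Outcome -> Dosage <- Adherence -> Severity
  P3: Treatment <- Adherence -> Severity
Condition 1 (no descendant of Treatment in the set): holds — descendants of Treatment are {Severity}; none are in {Dosage}.
Condition 2 (every backdoor path blocked by {Dosage}):
  P1: open — no interior node is in the conditioning set.
  P2: open — collider(s) Dosage are conditioned on (or have a conditioned descendant) and no non-collider on the path is in the set.
  P3: open — no interior node is in the conditioning set.
{Dosage} does not satisfy the backdoor criterion.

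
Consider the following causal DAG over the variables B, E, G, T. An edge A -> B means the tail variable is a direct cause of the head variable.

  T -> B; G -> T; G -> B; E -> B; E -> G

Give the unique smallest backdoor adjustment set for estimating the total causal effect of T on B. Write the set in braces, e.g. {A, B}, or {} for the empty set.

Variables eligible for adjustment (non-descendants of T, excluding T and B): {E, G}.
Backdoor paths from T to B:
  P1: T <- G <- E -> B
  P2: T <- G -> B
The empty set is not sufficient: P1 (T <- G <- E -> B) has no collider blocking it and no conditioned non-collider, so it is open.
Try {G}:
  P1: blocked at chain node G ∈ conditioning set.
  P2: blocked at fork node G ∈ conditioning set.
{G} contains no descendant of T and blocks every backdoor path.
No other singleton works — e.g. {E} leaves P2 open — so {G} is the unique smallest valid adjustment set.

{G}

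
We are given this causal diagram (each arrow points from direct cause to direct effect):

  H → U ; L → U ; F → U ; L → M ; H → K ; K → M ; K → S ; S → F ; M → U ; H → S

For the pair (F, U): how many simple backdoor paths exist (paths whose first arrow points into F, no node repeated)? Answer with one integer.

6

A backdoor path from F to U is any simple undirected path whose first edge points into F (i.e. leaves F via a parent).
Parents of F: {S}.
Enumerating:
  P1: F <- S <- H -> K -> M <- L -> U
  P2: F <- S <- H -> K -> M -> U
  P3: F <- S <- H -> U
  P4: F <- S <- K <- H -> U
  P5: F <- S <- K -> M <- L -> U
  P6: F <- S <- K -> M -> U
That exhausts the simple backdoor paths. Count: 6.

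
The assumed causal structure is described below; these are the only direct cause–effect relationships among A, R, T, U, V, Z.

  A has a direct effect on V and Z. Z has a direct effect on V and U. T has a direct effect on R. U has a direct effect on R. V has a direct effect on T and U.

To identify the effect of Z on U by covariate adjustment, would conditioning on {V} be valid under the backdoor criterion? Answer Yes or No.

Backdoor paths from Z to U (paths whose first edge points into Z):
  P1: Z <- A -> V -> T -> R <- U
  P2: Z <- A -> V -> U
Condition 1 (no descendant of Z in the set): FAILS — V is a descendant of Z.
Condition 2 (every backdoor path blocked by {V}):
  P1: blocked at chain node V ∈ conditioning set.
  P2: blocked at chain node V ∈ conditioning set.
{V} does not satisfy the backdoor criterion.

No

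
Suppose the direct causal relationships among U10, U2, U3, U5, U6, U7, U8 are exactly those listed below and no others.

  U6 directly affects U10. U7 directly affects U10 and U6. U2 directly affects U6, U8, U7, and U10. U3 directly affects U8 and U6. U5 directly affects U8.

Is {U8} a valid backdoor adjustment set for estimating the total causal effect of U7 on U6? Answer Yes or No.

No

Backdoor paths from U7 to U6 (paths whose first edge points into U7):
  P1: U7 <- U2 -> U6
  P2: U7 <- U2 -> U8 <- U3 -> U6
  P3: U7 <- U2 -> U10 <- U6
Condition 1 (no descendant of U7 in the set): holds — descendants of U7 are {U10, U6}; none are in {U8}.
Condition 2 (every backdoor path blocked by {U8}):
  P1: open — no interior node is in the conditioning set.
  P2: open — collider(s) U8 are conditioned on (or have a conditioned descendant) and no non-collider on the path is in the set.
  P3: blocked at collider U10 (neither it nor any descendant is in the conditioning set).
{U8} does not satisfy the backdoor criterion.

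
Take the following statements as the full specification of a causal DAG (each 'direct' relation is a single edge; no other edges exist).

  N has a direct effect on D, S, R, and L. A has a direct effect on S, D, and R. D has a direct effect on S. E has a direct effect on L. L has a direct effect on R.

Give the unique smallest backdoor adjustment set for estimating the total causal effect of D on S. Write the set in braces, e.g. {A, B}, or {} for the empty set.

{A, N}

Variables eligible for adjustment (non-descendants of D, excluding D and S): {A, E, L, N, R}.
Backdoor paths from D to S:
  P1: D <- N -> L -> R <- A -> S
  P2: D <- N -> R <- A -> S
  P3: D <- N -> S
  P4: D <- A -> R <- N -> S
  P5: D <- A -> R <- L <- N -> S
  P6: D <- A -> S
The empty set is not sufficient: P3 (D <- N -> S) has no collider blocking it and no conditioned non-collider, so it is open.
Try {A, N}:
  P1: blocked at fork node N ∈ conditioning set.
  P2: blocked at fork node N ∈ conditioning set.
  P3: blocked at fork node N ∈ conditioning set.
  P4: blocked at fork node A ∈ conditioning set.
  P5: blocked at fork node A ∈ conditioning set.
  P6: blocked at fork node A ∈ conditioning set.
{A, N} contains no descendant of D and blocks every backdoor path.
Every element of {A, N} is needed (dropping A leaves P6 open; dropping N leaves P3 open), so no proper subset is valid.
Among all size-2 subsets of the eligible variables, only {A, N} blocks every backdoor path, so it is the unique smallest valid adjustment set.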